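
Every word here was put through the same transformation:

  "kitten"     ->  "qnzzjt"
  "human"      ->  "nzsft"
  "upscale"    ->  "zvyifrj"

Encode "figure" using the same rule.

lnmzxj

The shift depends on letter class: consonant k→q is +6, but vowel i→n is +5. The rule splits by letter class: vowels +5, consonants +6.
For figure: f(cons)+6=l, i(vowel)+5=n, g(cons)+6=m, u(vowel)+5=z, r(cons)+6=x, e(vowel)+5=j.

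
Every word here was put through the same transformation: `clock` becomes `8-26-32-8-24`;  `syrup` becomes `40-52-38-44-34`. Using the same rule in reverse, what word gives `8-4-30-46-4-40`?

Each letter becomes 2×(its alphabet position, a=1..z=26) + 2.
Decoding 8-4-30-46-4-40: 8→(8−2)÷2=3=c, 4→(4−2)÷2=1=a, 30→(30−2)÷2=14=n, 46→(46−2)÷2=22=v, 4→(4−2)÷2=1=a, 40→(40−2)÷2=19=s.

canvas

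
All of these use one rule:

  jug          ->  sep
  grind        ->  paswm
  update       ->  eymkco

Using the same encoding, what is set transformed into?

boc

The shift depends on letter class: consonant j→s is +9, but vowel u→e is +10. Vowels shift forward by 10 and consonants shift forward by 9.
On set: s(cons)+9=b, e(vowel)+10=o, t(cons)+9=c.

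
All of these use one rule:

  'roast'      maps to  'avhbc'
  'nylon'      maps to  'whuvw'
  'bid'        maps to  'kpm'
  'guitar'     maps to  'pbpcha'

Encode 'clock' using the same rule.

luvlt

The shift depends on letter class: consonant r→a is +9, but vowel o→v is +7. The rule splits by letter class: vowels +7, consonants +9.
For clock: c(cons)+9=l, l(cons)+9=u, o(vowel)+7=v, c(cons)+9=l, k(cons)+9=t.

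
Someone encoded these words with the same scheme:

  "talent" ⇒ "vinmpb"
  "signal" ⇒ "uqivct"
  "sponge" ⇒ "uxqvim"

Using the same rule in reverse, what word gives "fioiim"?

damage

Shifts by position in talent: pos 0: t→v (+2), pos 1: a→i (+8), pos 2: l→n (+2), pos 3: e→m (+8) — repeating every 2. It's a Vigenère-style cipher with numeric key [2,8]: position i shifts by key[i mod 2].
Undoing it on fioiim: f−2=d, i−8=a, o−2=m, i−8=a, i−2=g, m−8=e.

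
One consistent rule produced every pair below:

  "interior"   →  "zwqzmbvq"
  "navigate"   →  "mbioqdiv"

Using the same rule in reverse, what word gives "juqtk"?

The word is reversed, then every letter is shifted forward by 8.
Decoding juqtk: shift back: j−8=b, u−8=m, q−8=i, t−8=l, k−8=c → bmilc; then reverse → climb.

climb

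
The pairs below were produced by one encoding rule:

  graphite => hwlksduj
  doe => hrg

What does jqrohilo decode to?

The output letters match the input read backwards, each shifted +3: graphite reversed is etihparg. The word is reversed, then every letter is shifted forward by 3.
Undoing it on jqrohilo: shift back: j−3=g, q−3=n, r−3=o, o−3=l, h−3=e, i−3=f, l−3=i, o−3=l → gnolefil; then reverse → lifelong.

lifelong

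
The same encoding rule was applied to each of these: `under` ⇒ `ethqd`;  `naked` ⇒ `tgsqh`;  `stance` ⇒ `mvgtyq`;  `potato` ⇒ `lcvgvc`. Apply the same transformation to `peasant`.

lqgmgtv

Treating letters as 0–25, the rule is x ↦ 9x + 6 (mod 26).
On peasant: p(15)→9·15+6≡11=l; e(4)→9·4+6≡16=q; a(0)→9·0+6≡6=g; s(18)→9·18+6≡12=m; a(0)→9·0+6≡6=g; n(13)→9·13+6≡19=t; t(19)→9·19+6≡21=v (all mod 26).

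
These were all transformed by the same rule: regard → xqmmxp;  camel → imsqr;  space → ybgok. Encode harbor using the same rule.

A repeating key of period 2 is used — shifts +6, +12 over and over.
Applying it to harbor: h+6=n, a+12=m, r+6=x, b+12=n, o+6=u, r+12=d.

nmxnud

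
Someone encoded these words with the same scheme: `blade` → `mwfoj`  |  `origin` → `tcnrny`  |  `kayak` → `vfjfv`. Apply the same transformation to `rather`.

The rule splits by letter class: vowels +5, consonants +11.
On rather: r(cons)+11=c, a(vowel)+5=f, t(cons)+11=e, h(cons)+11=s, e(vowel)+5=j, r(cons)+11=c.

cfesjc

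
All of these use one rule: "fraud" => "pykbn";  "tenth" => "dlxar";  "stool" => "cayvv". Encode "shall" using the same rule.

coksv

Shifts by position in fraud: pos 0: f→p (+10), pos 1: r→y (+7), pos 2: a→k (+10), pos 3: u→b (+7) — repeating every 2. It's a Vigenère-style cipher with numeric key [10,7]: position i shifts by key[i mod 2].
Applying it to shall: s+10=c, h+7=o, a+10=k, l+7=s, l+10=v.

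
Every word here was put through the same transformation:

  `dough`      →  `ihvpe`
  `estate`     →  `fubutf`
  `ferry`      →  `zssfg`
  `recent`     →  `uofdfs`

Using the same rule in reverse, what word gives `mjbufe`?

detail

The output letters match the input read backwards, each shifted +1: dough reversed is hguod. Two steps: reverse the string, then apply a Caesar shift of +1.
Undoing it on mjbufe: shift back: m−1=l, j−1=i, b−1=a, u−1=t, f−1=e, e−1=d → liated; then reverse → detail.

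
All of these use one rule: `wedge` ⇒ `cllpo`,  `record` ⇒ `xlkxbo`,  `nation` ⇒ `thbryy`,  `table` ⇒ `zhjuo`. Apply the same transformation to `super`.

The shift increases by 1 at each position, starting from +6: 6, 7, 8, ….
Applying it to super: s+6=y, u+7=b, p+8=x, e+9=n, r+10=b.

ybxnb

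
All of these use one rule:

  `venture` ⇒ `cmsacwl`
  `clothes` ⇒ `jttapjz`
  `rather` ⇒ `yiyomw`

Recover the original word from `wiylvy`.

patent

Shifts by position in venture: pos 0: v→c (+7), pos 1: e→m (+8), pos 2: n→s (+5), pos 3: t→a (+7), pos 4: u→c (+8), pos 5: r→w (+5) — repeating every 3. A repeating key of period 3 is used — shifts +7, +8, +5 over and over.
Decoding wiylvy: w−7=p, i−8=a, y−5=t, l−7=e, v−8=n, y−5=t.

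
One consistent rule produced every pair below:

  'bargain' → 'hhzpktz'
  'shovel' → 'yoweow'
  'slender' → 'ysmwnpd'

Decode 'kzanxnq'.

The shift increases by 1 at each position, starting from +6: 6, 7, 8, ….
Decoding kzanxnq: k−6=e, z−7=s, a−8=s, n−9=e, x−10=n, n−11=c, q−12=e.

essence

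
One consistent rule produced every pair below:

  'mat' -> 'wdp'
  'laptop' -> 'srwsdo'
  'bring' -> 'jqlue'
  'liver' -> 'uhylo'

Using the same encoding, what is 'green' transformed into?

Read the word backwards and shift each letter +3.
On green: reverse → neerg; then shift: n+3=q, e+3=h, e+3=h, r+3=u, g+3=j.

qhhuj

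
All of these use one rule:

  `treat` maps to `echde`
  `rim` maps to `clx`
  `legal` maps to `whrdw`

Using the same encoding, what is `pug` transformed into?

The shift depends on letter class: consonant t→e is +11, but vowel e→h is +3. The rule splits by letter class: vowels +3, consonants +11.
Applying it to pug: p(cons)+11=a, u(vowel)+3=x, g(cons)+11=r.

axr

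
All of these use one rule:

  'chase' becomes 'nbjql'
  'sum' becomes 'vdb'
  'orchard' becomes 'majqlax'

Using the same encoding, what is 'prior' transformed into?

axray

The output letters match the input read backwards, each shifted +9: chase reversed is esahc. Read the word backwards and shift each letter +9.
Applying it to prior: reverse → roirp; then shift: r+9=a, o+9=x, i+9=r, r+9=a, p+9=y.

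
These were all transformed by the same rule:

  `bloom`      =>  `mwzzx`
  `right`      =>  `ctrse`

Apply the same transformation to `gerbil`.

Compare letters: b→m is +11, l→w is +11, o→z is +11 — a constant shift. It's a constant shift of +11 (ROT11).
On gerbil: g+11=r, e+11=p, r+11=c, b+11=m, i+11=t, l+11=w.

rpcmtw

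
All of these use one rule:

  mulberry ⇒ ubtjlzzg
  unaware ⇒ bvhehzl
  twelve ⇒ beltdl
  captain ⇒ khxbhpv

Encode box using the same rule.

The rule splits by letter class: vowels +7, consonants +8.
For box: b(cons)+8=j, o(vowel)+7=v, x(cons)+8=f.

jvf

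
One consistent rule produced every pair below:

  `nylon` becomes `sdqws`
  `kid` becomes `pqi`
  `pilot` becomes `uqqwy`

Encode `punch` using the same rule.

The shift depends on letter class: consonant n→s is +5, but vowel o→w is +8. Two shifts are in play — +8 for a/e/i/o/u, +5 for every other letter.
On punch: p(cons)+5=u, u(vowel)+8=c, n(cons)+5=s, c(cons)+5=h, h(cons)+5=m.

ucshm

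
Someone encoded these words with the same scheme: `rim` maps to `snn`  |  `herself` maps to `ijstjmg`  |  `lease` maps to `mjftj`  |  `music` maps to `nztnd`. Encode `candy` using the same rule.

The rule splits by letter class: vowels +5, consonants +1.
For candy: c(cons)+1=d, a(vowel)+5=f, n(cons)+1=o, d(cons)+1=e, y(cons)+1=z.

dfoez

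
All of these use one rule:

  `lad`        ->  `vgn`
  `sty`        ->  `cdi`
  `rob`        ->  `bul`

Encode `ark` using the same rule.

Two shifts are in play — +6 for a/e/i/o/u, +10 for every other letter.
Applying it to ark: a(vowel)+6=g, r(cons)+10=b, k(cons)+10=u.

gbu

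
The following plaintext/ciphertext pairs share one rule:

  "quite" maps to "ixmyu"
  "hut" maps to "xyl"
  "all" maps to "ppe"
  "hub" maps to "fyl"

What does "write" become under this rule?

ixmva

The output letters match the input read backwards, each shifted +4: quite reversed is etiuq. Read the word backwards and shift each letter +4.
On write: reverse → etirw; then shift: e+4=i, t+4=x, i+4=m, r+4=v, w+4=a.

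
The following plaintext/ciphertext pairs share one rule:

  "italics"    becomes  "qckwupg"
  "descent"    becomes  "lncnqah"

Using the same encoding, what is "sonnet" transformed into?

In italics: i→q is +8, t→c is +9, a→k is +10, l→w is +11 — the shift increases by 1 each position. Letter i (0-indexed) is shifted by i+8, so successive shifts are 8, 9, 10, ….
On sonnet: s+8=a, o+9=x, n+10=x, n+11=y, e+12=q, t+13=g.

axxyqg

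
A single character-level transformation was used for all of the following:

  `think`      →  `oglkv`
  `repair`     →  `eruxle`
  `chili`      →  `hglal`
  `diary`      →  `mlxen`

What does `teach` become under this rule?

orxhg

t(19)→o(14) and h(7)→g(6) fit y≡5x+23 (mod 26); the inverse of 5 mod 26 is 21. Each letter's alphabet position (a=0..z=25) is mapped through 5·x+23 mod 26 — an affine cipher.
For teach: t(19)→5·19+23≡14=o; e(4)→5·4+23≡17=r; a(0)→5·0+23≡23=x; c(2)→5·2+23≡7=h; h(7)→5·7+23≡6=g (all mod 26).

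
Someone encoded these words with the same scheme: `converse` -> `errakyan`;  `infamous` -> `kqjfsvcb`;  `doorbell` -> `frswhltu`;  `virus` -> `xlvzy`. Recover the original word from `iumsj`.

grind

In converse: c→e is +2, o→r is +3, n→r is +4, v→a is +5 — the shift increases by 1 each position. Each letter shifts forward by (position + 2), i.e. 2, 3, 4, … — the shift grows by one for each successive letter.
Reversing it on iumsj: i−2=g, u−3=r, m−4=i, s−5=n, j−6=d.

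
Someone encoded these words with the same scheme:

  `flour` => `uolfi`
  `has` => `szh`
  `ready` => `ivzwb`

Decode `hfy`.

Each pair mirrors across the alphabet (f↔u, l↔o, o↔l): positions sum to 25. Each letter is replaced by its mirror in the alphabet: a↔z, b↔y, c↔x, and so on (the Atbash cipher).
Reversing it on hfy: h↔s, f↔u, y↔b.

sub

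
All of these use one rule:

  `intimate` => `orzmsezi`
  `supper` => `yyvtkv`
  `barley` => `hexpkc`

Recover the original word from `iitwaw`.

Shifts by position in intimate: pos 0: i→o (+6), pos 1: n→r (+4), pos 2: t→z (+6), pos 3: i→m (+4) — repeating every 2. It's a Vigenère-style cipher with numeric key [6,4]: position i shifts by key[i mod 2].
Decoding iitwaw: i−6=c, i−4=e, t−6=n, w−4=s, a−6=u, w−4=s.

census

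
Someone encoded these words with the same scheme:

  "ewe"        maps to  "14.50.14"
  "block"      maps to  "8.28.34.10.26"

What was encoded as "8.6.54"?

e(#5)→14 and w(#23)→50: differences scale by 2, so n = 2·pos + 4. The formula is n = 2×(alphabet index, a=1) + 4.
Decoding 8.6.54: 8→(8−4)÷2=2=b, 6→(6−4)÷2=1=a, 54→(54−4)÷2=25=y.

bay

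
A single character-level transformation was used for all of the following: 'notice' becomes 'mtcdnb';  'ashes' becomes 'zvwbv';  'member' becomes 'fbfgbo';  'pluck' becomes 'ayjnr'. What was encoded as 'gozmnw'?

branch

n(13)→m(12) and o(14)→t(19) fit y≡7x+25 (mod 26); the inverse of 7 mod 26 is 15. Treating letters as 0–25, the rule is x ↦ 7x + 25 (mod 26).
Decoding gozmnw: g(6)→15·(6−25)≡1=b; o(14)→15·(14−25)≡17=r; z(25)→15·(25−25)≡0=a; m(12)→15·(12−25)≡13=n; n(13)→15·(13−25)≡2=c; w(22)→15·(22−25)≡7=h (all mod 26).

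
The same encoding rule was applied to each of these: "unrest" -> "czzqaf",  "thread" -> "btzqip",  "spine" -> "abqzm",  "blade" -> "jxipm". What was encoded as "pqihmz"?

The shifts repeat in a cycle of length 2: positions 0,1,… shift by +8, +12, then the pattern repeats.
Decoding pqihmz: p−8=h, q−12=e, i−8=a, h−12=v, m−8=e, z−12=n.

heaven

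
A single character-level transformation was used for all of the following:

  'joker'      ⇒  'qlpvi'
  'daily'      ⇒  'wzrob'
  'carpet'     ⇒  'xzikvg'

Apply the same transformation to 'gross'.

Each pair mirrors across the alphabet (j↔q, o↔l, k↔p): positions sum to 25. Each letter is replaced by its mirror in the alphabet: a↔z, b↔y, c↔x, and so on (the Atbash cipher).
Applying it to gross: g↔t, r↔i, o↔l, s↔h, s↔h.

tilhh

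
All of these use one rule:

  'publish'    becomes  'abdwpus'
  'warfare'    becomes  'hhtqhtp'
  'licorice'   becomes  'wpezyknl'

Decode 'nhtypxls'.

carnival

Shifts by position in publish: pos 0: p→a (+11), pos 1: u→b (+7), pos 2: b→d (+2), pos 3: l→w (+11), pos 4: i→p (+7), pos 5: s→u (+2) — repeating every 3. A repeating key of period 3 is used — shifts +11, +7, +2 over and over.
Undoing it on nhtypxls: n−11=c, h−7=a, t−2=r, y−11=n, p−7=i, x−2=v, l−11=a, s−7=l.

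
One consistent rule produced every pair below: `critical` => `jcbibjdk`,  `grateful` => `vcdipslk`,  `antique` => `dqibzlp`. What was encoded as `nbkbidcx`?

Treating letters as 0–25, the rule is x ↦ 3x + 3 (mod 26).
Undoing it on nbkbidcx: n(13)→9·(13−3)≡12=m; b(1)→9·(1−3)≡8=i; k(10)→9·(10−3)≡11=l; b(1)→9·(1−3)≡8=i; i(8)→9·(8−3)≡19=t; d(3)→9·(3−3)≡0=a; c(2)→9·(2−3)≡17=r; x(23)→9·(23−3)≡24=y (all mod 26).

military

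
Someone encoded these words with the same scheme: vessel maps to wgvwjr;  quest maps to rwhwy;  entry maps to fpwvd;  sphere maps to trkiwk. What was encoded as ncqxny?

mantis

In vessel: v→w is +1, e→g is +2, s→v is +3, s→w is +4 — the shift increases by 1 each position. Letter i (0-indexed) is shifted by i+1, so successive shifts are 1, 2, 3, ….
Reversing it on ncqxny: n−1=m, c−2=a, q−3=n, x−4=t, n−5=i, y−6=s.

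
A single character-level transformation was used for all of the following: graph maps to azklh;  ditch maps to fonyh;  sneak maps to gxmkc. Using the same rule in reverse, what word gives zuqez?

g(6)→a(0) and r(17)→z(25) fit y≡7x+10 (mod 26); the inverse of 7 mod 26 is 15. This is an affine cipher: with a=0,…,z=25, each position x becomes (7x+10) mod 26.
Decoding zuqez: z(25)→15·(25−10)≡17=r; u(20)→15·(20−10)≡20=u; q(16)→15·(16−10)≡12=m; e(4)→15·(4−10)≡14=o; z(25)→15·(25−10)≡17=r (all mod 26).

rumor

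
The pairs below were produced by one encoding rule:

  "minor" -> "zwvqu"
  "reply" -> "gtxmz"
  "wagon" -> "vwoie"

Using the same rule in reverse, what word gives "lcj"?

bud

The word is reversed, then every letter is shifted forward by 8.
Decoding lcj: shift back: l−8=d, c−8=u, j−8=b → dub; then reverse → bud.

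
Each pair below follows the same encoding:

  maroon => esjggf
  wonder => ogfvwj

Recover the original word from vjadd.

drill

Each letter is shifted forward by 18 in the alphabet (a Caesar shift of +18).
Undoing it on vjadd: v−18=d, j−18=r, a−18=i, d−18=l, d−18=l.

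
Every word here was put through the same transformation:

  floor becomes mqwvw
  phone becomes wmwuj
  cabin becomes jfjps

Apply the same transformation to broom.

iwwvr

Shifts by position in floor: pos 0: f→m (+7), pos 1: l→q (+5), pos 2: o→w (+8), pos 3: o→v (+7), pos 4: r→w (+5) — repeating every 3. It's a Vigenère-style cipher with numeric key [7,5,8]: position i shifts by key[i mod 3].
On broom: b+7=i, r+5=w, o+8=w, o+7=v, m+5=r.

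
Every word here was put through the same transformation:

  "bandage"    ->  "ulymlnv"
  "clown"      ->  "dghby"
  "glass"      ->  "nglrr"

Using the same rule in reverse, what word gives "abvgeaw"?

Each letter's alphabet position (a=0..z=25) is mapped through 9·x+11 mod 26 — an affine cipher.
Undoing it on abvgeaw: a(0)→3·(0−11)≡19=t; b(1)→3·(1−11)≡22=w; v(21)→3·(21−11)≡4=e; g(6)→3·(6−11)≡11=l; e(4)→3·(4−11)≡5=f; a(0)→3·(0−11)≡19=t; w(22)→3·(22−11)≡7=h (all mod 26).

twelfth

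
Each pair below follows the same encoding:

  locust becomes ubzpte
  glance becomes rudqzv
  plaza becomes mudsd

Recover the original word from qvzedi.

nectar

l(11)→u(20) and o(14)→b(1) fit y≡11x+3 (mod 26); the inverse of 11 mod 26 is 19. Treating letters as 0–25, the rule is x ↦ 11x + 3 (mod 26).
Undoing it on qvzedi: q(16)→19·(16−3)≡13=n; v(21)→19·(21−3)≡4=e; z(25)→19·(25−3)≡2=c; e(4)→19·(4−3)≡19=t; d(3)→19·(3−3)≡0=a; i(8)→19·(8−3)≡17=r (all mod 26).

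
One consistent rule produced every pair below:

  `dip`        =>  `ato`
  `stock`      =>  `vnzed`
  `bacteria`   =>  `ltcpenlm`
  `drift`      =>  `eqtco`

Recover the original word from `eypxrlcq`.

fragment

The output letters match the input read backwards, each shifted +11: dip reversed is pid. Read the word backwards and shift each letter +11.
Reversing it on eypxrlcq: shift back: e−11=t, y−11=n, p−11=e, x−11=m, r−11=g, l−11=a, c−11=r, q−11=f → tnemgarf; then reverse → fragment.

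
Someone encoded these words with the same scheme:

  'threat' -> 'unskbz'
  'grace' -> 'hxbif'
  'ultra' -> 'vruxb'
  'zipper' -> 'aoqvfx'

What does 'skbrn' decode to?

It's a Vigenère-style cipher with numeric key [1,6]: position i shifts by key[i mod 2].
Decoding skbrn: s−1=r, k−6=e, b−1=a, r−6=l, n−1=m.

realm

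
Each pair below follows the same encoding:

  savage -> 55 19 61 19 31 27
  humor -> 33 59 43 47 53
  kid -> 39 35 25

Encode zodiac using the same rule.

s(#19)→55 and a(#1)→19: differences scale by 2, so n = 2·pos + 17. Each letter becomes 2×(its alphabet position, a=1..z=26) + 17.
Applying it to zodiac: z=26→69, o=15→47, d=4→25, i=9→35, a=1→19, c=3→23.

69 47 25 35 19 23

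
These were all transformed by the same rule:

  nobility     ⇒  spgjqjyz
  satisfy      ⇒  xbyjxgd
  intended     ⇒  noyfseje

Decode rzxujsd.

Shifts by position in nobility: pos 0: n→s (+5), pos 1: o→p (+1), pos 2: b→g (+5), pos 3: i→j (+1) — repeating every 2. It's a Vigenère-style cipher with numeric key [5,1]: position i shifts by key[i mod 2].
Reversing it on rzxujsd: r−5=m, z−1=y, x−5=s, u−1=t, j−5=e, s−1=r, d−5=y.

mystery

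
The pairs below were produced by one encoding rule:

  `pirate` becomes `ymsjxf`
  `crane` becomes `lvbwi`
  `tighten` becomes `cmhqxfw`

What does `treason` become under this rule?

It's a Vigenère-style cipher with numeric key [9,4,1]: position i shifts by key[i mod 3].
For treason: t+9=c, r+4=v, e+1=f, a+9=j, s+4=w, o+1=p, n+9=w.

cvfjwpw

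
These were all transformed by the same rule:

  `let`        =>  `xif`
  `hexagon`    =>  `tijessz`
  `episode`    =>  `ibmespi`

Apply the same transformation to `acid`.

The shift depends on letter class: consonant l→x is +12, but vowel e→i is +4. Two shifts are in play — +4 for a/e/i/o/u, +12 for every other letter.
Applying it to acid: a(vowel)+4=e, c(cons)+12=o, i(vowel)+4=m, d(cons)+12=p.

eomp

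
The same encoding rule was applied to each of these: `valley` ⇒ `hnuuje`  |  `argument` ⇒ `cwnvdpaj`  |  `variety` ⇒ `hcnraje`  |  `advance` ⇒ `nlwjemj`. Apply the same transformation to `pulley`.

hnuudy

The output letters match the input read backwards, each shifted +9: valley reversed is yellav. Read the word backwards and shift each letter +9.
For pulley: reverse → yellup; then shift: y+9=h, e+9=n, l+9=u, l+9=u, u+9=d, p+9=y.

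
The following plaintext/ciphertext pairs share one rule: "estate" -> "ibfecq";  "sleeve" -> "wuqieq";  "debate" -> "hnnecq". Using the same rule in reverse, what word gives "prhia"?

liver

Shifts by position in estate: pos 0: e→i (+4), pos 1: s→b (+9), pos 2: t→f (+12), pos 3: a→e (+4), pos 4: t→c (+9), pos 5: e→q (+12) — repeating every 3. It's a Vigenère-style cipher with numeric key [4,9,12]: position i shifts by key[i mod 3].
Decoding prhia: p−4=l, r−9=i, h−12=v, i−4=e, a−9=r.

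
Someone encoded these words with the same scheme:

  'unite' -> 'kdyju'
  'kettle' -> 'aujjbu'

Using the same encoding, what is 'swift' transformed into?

Compare letters: u→k is +16, n→d is +16, i→y is +16 — a constant shift. Each letter is shifted forward by 16 in the alphabet (a Caesar shift of +16).
For swift: s+16=i, w+16=m, i+16=y, f+16=v, t+16=j.

imyvj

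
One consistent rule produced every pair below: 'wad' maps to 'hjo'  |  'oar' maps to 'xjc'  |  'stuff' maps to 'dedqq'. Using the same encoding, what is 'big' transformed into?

mrr

The shift depends on letter class: consonant w→h is +11, but vowel a→j is +9. Vowels shift forward by 9 and consonants shift forward by 11.
For big: b(cons)+11=m, i(vowel)+9=r, g(cons)+11=r.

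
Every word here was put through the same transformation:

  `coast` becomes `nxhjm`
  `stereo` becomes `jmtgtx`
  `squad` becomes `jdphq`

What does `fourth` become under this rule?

wxpgmc

Each letter's alphabet position (a=0..z=25) is mapped through 3·x+7 mod 26 — an affine cipher.
On fourth: f(5)→3·5+7≡22=w; o(14)→3·14+7≡23=x; u(20)→3·20+7≡15=p; r(17)→3·17+7≡6=g; t(19)→3·19+7≡12=m; h(7)→3·7+7≡2=c (all mod 26).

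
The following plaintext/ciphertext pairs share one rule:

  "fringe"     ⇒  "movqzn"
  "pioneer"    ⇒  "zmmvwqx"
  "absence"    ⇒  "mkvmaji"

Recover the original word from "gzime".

weary

The output letters match the input read backwards, each shifted +8: fringe reversed is egnirf. Read the word backwards and shift each letter +8.
Decoding gzime: shift back: g−8=y, z−8=r, i−8=a, m−8=e, e−8=w → yraew; then reverse → weary.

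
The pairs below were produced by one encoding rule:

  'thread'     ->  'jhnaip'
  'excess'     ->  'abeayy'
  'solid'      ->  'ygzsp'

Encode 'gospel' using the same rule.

t(19)→j(9) and h(7)→h(7) fit y≡11x+8 (mod 26); the inverse of 11 mod 26 is 19. Treating letters as 0–25, the rule is x ↦ 11x + 8 (mod 26).
For gospel: g(6)→11·6+8≡22=w; o(14)→11·14+8≡6=g; s(18)→11·18+8≡24=y; p(15)→11·15+8≡17=r; e(4)→11·4+8≡0=a; l(11)→11·11+8≡25=z (all mod 26).

wgyraz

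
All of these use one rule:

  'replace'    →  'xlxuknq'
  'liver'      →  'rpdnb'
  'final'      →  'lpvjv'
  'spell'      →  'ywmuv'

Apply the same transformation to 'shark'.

In replace: r→x is +6, e→l is +7, p→x is +8, l→u is +9 — the shift increases by 1 each position. The shift increases by 1 at each position, starting from +6: 6, 7, 8, ….
Applying it to shark: s+6=y, h+7=o, a+8=i, r+9=a, k+10=u.

yoiau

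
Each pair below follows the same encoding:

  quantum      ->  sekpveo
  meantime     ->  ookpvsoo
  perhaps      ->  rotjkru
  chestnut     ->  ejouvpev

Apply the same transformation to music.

oeuse

The shift depends on letter class: consonant q→s is +2, but vowel u→e is +10. Two shifts are in play — +10 for a/e/i/o/u, +2 for every other letter.
Applying it to music: m(cons)+2=o, u(vowel)+10=e, s(cons)+2=u, i(vowel)+10=s, c(cons)+2=e.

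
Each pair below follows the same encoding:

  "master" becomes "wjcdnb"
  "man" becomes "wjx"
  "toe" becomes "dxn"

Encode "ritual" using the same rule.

The shift depends on letter class: consonant m→w is +10, but vowel a→j is +9. The rule splits by letter class: vowels +9, consonants +10.
Applying it to ritual: r(cons)+10=b, i(vowel)+9=r, t(cons)+10=d, u(vowel)+9=d, a(vowel)+9=j, l(cons)+10=v.

brddjv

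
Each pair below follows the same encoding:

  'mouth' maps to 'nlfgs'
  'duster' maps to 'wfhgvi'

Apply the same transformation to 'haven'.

szevm

This is the alphabet-reversal cipher (Atbash): a becomes z, b becomes y, etc.
Applying it to haven: h↔s, a↔z, v↔e, e↔v, n↔m.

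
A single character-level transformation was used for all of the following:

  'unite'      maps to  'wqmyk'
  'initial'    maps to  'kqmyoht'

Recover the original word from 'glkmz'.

Each letter shifts forward by (position + 2), i.e. 2, 3, 4, … — the shift grows by one for each successive letter.
Undoing it on glkmz: g−2=e, l−3=i, k−4=g, m−5=h, z−6=t.

eight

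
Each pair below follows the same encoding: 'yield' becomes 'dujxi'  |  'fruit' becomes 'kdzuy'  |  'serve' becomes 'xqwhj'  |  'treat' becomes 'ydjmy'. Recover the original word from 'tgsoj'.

ounce

A repeating key of period 2 is used — shifts +5, +12 over and over.
Undoing it on tgsoj: t−5=o, g−12=u, s−5=n, o−12=c, j−5=e.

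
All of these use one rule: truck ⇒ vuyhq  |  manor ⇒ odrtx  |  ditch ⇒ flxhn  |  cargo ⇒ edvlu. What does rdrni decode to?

panic

In truck: t→v is +2, r→u is +3, u→y is +4, c→h is +5 — the shift increases by 1 each position. The shift increases by 1 at each position, starting from +2: 2, 3, 4, ….
Undoing it on rdrni: r−2=p, d−3=a, r−4=n, n−5=i, i−6=c.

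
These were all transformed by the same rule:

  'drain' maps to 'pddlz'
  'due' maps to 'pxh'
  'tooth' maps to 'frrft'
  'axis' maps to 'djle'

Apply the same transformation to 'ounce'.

rxzoh

Vowels shift forward by 3 and consonants shift forward by 12.
For ounce: o(vowel)+3=r, u(vowel)+3=x, n(cons)+12=z, c(cons)+12=o, e(vowel)+3=h.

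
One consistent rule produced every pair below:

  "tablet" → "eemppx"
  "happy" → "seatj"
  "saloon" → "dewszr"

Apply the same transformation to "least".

Shifts by position in tablet: pos 0: t→e (+11), pos 1: a→e (+4), pos 2: b→m (+11), pos 3: l→p (+4) — repeating every 2. The shifts repeat in a cycle of length 2: positions 0,1,… shift by +11, +4, then the pattern repeats.
On least: l+11=w, e+4=i, a+11=l, s+4=w, t+11=e.

wilwe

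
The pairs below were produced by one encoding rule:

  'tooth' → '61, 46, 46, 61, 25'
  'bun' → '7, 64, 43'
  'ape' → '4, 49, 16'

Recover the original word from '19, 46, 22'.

fog

t(#20)→61 and o(#15)→46: differences scale by 3, so n = 3·pos + 1. The formula is n = 3×(alphabet index, a=1) + 1.
Decoding 19, 46, 22: 19→(19−1)÷3=6=f, 46→(46−1)÷3=15=o, 22→(22−1)÷3=7=g.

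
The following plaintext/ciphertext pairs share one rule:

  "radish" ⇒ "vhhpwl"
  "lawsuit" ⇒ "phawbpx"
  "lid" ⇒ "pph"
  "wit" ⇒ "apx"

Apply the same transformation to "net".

The shift depends on letter class: consonant r→v is +4, but vowel a→h is +7. Vowels shift forward by 7 and consonants shift forward by 4.
Applying it to net: n(cons)+4=r, e(vowel)+7=l, t(cons)+4=x.

rlx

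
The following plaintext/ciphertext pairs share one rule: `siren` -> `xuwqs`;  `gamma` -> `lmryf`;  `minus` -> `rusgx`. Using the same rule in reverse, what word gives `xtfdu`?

sharp

A repeating key of period 2 is used — shifts +5, +12 over and over.
Undoing it on xtfdu: x−5=s, t−12=h, f−5=a, d−12=r, u−5=p.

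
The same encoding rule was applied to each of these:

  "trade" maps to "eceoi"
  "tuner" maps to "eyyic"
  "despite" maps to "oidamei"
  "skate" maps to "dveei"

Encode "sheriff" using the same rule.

dsicmqq

The shift depends on letter class: consonant t→e is +11, but vowel a→e is +4. The rule splits by letter class: vowels +4, consonants +11.
For sheriff: s(cons)+11=d, h(cons)+11=s, e(vowel)+4=i, r(cons)+11=c, i(vowel)+4=m, f(cons)+11=q, f(cons)+11=q.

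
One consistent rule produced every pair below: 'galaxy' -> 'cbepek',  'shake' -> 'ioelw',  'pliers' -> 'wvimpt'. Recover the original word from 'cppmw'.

The output letters match the input read backwards, each shifted +4: galaxy reversed is yxalag. The word is reversed, then every letter is shifted forward by 4.
Decoding cppmw: shift back: c−4=y, p−4=l, p−4=l, m−4=i, w−4=s → yllis; then reverse → silly.

silly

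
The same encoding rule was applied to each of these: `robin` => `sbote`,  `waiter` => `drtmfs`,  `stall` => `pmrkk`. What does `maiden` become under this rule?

r(17)→s(18) and o(14)→b(1) fit y≡23x+17 (mod 26); the inverse of 23 mod 26 is 17. Each letter's alphabet position (a=0..z=25) is mapped through 23·x+17 mod 26 — an affine cipher.
Applying it to maiden: m(12)→23·12+17≡7=h; a(0)→23·0+17≡17=r; i(8)→23·8+17≡19=t; d(3)→23·3+17≡8=i; e(4)→23·4+17≡5=f; n(13)→23·13+17≡4=e (all mod 26).

hrtife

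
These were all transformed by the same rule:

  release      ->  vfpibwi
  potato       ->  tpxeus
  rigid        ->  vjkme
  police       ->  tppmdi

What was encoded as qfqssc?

Shifts by position in release: pos 0: r→v (+4), pos 1: e→f (+1), pos 2: l→p (+4), pos 3: e→i (+4), pos 4: a→b (+1), pos 5: s→w (+4) — repeating every 3. It's a Vigenère-style cipher with numeric key [4,1,4]: position i shifts by key[i mod 3].
Decoding qfqssc: q−4=m, f−1=e, q−4=m, s−4=o, s−1=r, c−4=y.

memory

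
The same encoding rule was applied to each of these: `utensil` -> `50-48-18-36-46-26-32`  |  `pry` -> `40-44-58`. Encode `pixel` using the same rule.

Each letter becomes 2×(its alphabet position, a=1..z=26) + 8.
Applying it to pixel: p=16→40, i=9→26, x=24→56, e=5→18, l=12→32.

40-26-56-18-32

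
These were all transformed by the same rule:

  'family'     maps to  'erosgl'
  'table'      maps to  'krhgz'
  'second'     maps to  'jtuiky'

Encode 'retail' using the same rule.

rogzkx

The output letters match the input read backwards, each shifted +6: family reversed is ylimaf. Read the word backwards and shift each letter +6.
For retail: reverse → liater; then shift: l+6=r, i+6=o, a+6=g, t+6=z, e+6=k, r+6=x.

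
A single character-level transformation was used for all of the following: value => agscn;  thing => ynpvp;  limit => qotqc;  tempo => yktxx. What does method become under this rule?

Each letter shifts forward by (position + 5), i.e. 5, 6, 7, … — the shift grows by one for each successive letter.
Applying it to method: m+5=r, e+6=k, t+7=a, h+8=p, o+9=x, d+10=n.

rkapxn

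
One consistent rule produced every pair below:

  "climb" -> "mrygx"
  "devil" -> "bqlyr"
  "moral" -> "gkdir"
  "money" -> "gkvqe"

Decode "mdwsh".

Treating letters as 0–25, the rule is x ↦ 15x + 8 (mod 26).
Decoding mdwsh: m(12)→7·(12−8)≡2=c; d(3)→7·(3−8)≡17=r; w(22)→7·(22−8)≡20=u; s(18)→7·(18−8)≡18=s; h(7)→7·(7−8)≡19=t (all mod 26).

crust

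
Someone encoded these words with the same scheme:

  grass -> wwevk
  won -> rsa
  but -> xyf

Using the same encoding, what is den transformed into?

The output letters match the input read backwards, each shifted +4: grass reversed is ssarg. Read the word backwards and shift each letter +4.
For den: reverse → ned; then shift: n+4=r, e+4=i, d+4=h.

rih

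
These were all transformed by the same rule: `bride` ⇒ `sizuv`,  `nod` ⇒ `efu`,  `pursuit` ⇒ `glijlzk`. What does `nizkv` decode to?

write

Compare letters: b→s is +17, r→i is +17, i→z is +17 — a constant shift. It's a constant shift of +17 (ROT17).
Reversing it on nizkv: n−17=w, i−17=r, z−17=i, k−17=t, v−17=e.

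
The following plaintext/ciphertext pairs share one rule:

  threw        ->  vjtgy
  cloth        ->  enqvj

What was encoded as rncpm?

plank

Compare letters: t→v is +2, h→j is +2, r→t is +2 — a constant shift. It's a constant shift of +2 (ROT2).
Reversing it on rncpm: r−2=p, n−2=l, c−2=a, p−2=n, m−2=k.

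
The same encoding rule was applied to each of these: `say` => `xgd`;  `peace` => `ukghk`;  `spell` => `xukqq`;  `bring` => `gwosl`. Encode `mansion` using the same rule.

rgsxous

The shift depends on letter class: consonant s→x is +5, but vowel a→g is +6. Vowels shift forward by 6 and consonants shift forward by 5.
On mansion: m(cons)+5=r, a(vowel)+6=g, n(cons)+5=s, s(cons)+5=x, i(vowel)+6=o, o(vowel)+6=u, n(cons)+5=s.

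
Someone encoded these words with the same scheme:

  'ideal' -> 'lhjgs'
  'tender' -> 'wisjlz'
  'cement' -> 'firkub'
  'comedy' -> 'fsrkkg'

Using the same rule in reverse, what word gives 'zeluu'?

wagon

Each letter shifts forward by (position + 3), i.e. 3, 4, 5, … — the shift grows by one for each successive letter.
Decoding zeluu: z−3=w, e−4=a, l−5=g, u−6=o, u−7=n.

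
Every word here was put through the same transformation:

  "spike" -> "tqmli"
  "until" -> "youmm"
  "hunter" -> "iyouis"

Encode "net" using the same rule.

The shift depends on letter class: consonant s→t is +1, but vowel i→m is +4. Vowels shift forward by 4 and consonants shift forward by 1.
For net: n(cons)+1=o, e(vowel)+4=i, t(cons)+1=u.

oiu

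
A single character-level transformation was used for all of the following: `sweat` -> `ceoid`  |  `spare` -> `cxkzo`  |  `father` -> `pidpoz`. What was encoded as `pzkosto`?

Shifts by position in sweat: pos 0: s→c (+10), pos 1: w→e (+8), pos 2: e→o (+10), pos 3: a→i (+8) — repeating every 2. It's a Vigenère-style cipher with numeric key [10,8]: position i shifts by key[i mod 2].
Decoding pzkosto: p−10=f, z−8=r, k−10=a, o−8=g, s−10=i, t−8=l, o−10=e.

fragile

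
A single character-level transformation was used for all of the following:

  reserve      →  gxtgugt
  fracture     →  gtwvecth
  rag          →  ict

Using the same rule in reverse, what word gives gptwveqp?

The output letters match the input read backwards, each shifted +2: reserve reversed is evreser. Two steps: reverse the string, then apply a Caesar shift of +2.
Undoing it on gptwveqp: shift back: g−2=e, p−2=n, t−2=r, w−2=u, v−2=t, e−2=c, q−2=o, p−2=n → enrutcon; then reverse → nocturne.

nocturne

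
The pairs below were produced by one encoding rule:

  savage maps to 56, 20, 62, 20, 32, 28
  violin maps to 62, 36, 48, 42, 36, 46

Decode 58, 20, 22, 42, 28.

table

s(#19)→56 and a(#1)→20: differences scale by 2, so n = 2·pos + 18. The formula is n = 2×(alphabet index, a=1) + 18.
Decoding 58, 20, 22, 42, 28: 58→(58−18)÷2=20=t, 20→(20−18)÷2=1=a, 22→(22−18)÷2=2=b, 42→(42−18)÷2=12=l, 28→(28−18)÷2=5=e.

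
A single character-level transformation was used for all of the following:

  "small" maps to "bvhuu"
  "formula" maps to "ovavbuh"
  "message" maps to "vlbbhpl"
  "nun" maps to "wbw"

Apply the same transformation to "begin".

klppw

The shift depends on letter class: consonant s→b is +9, but vowel a→h is +7. Two shifts are in play — +7 for a/e/i/o/u, +9 for every other letter.
For begin: b(cons)+9=k, e(vowel)+7=l, g(cons)+9=p, i(vowel)+7=p, n(cons)+9=w.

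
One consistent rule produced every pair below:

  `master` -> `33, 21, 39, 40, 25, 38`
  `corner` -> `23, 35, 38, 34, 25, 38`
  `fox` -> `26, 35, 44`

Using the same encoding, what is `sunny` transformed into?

39, 41, 34, 34, 45

m is letter #13 and maps to 33: an offset of 20. Each letter is replaced by its alphabet position (a=1..z=26) + 20.
On sunny: s=19→39, u=21→41, n=14→34, n=14→34, y=25→45.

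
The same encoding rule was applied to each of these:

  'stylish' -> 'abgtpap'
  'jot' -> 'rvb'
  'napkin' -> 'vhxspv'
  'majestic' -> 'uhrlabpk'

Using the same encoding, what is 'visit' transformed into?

dpapb

The shift depends on letter class: consonant s→a is +8, but vowel i→p is +7. Two shifts are in play — +7 for a/e/i/o/u, +8 for every other letter.
Applying it to visit: v(cons)+8=d, i(vowel)+7=p, s(cons)+8=a, i(vowel)+7=p, t(cons)+8=b.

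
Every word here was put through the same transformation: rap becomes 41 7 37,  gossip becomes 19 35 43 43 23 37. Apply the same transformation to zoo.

57 35 35

r(#18)→41 and a(#1)→7: differences scale by 2, so n = 2·pos + 5. The formula is n = 2×(alphabet index, a=1) + 5.
On zoo: z=26→57, o=15→35, o=15→35.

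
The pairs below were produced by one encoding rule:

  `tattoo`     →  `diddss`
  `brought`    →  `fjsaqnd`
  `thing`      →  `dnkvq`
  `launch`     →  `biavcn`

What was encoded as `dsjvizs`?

t(19)→d(3) and a(0)→i(8) fit y≡23x+8 (mod 26); the inverse of 23 mod 26 is 17. This is an affine cipher: with a=0,…,z=25, each position x becomes (23x+8) mod 26.
Undoing it on dsjvizs: d(3)→17·(3−8)≡19=t; s(18)→17·(18−8)≡14=o; j(9)→17·(9−8)≡17=r; v(21)→17·(21−8)≡13=n; i(8)→17·(8−8)≡0=a; z(25)→17·(25−8)≡3=d; s(18)→17·(18−8)≡14=o (all mod 26).

tornado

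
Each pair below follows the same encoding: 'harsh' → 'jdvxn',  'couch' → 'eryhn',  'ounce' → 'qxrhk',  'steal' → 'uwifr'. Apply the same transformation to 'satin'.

In harsh: h→j is +2, a→d is +3, r→v is +4, s→x is +5 — the shift increases by 1 each position. Letter i (0-indexed) is shifted by i+2, so successive shifts are 2, 3, 4, ….
On satin: s+2=u, a+3=d, t+4=x, i+5=n, n+6=t.

udxnt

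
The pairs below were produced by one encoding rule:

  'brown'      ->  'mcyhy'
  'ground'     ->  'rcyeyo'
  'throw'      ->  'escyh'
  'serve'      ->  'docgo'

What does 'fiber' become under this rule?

qsmoc

The shift depends on letter class: consonant b→m is +11, but vowel o→y is +10. Vowels shift forward by 10 and consonants shift forward by 11.
For fiber: f(cons)+11=q, i(vowel)+10=s, b(cons)+11=m, e(vowel)+10=o, r(cons)+11=c.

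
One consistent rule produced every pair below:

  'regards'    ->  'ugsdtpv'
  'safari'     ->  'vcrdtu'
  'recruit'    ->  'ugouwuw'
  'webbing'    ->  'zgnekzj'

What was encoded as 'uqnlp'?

robin

Shifts by position in regards: pos 0: r→u (+3), pos 1: e→g (+2), pos 2: g→s (+12), pos 3: a→d (+3), pos 4: r→t (+2), pos 5: d→p (+12) — repeating every 3. A repeating key of period 3 is used — shifts +3, +2, +12 over and over.
Decoding uqnlp: u−3=r, q−2=o, n−12=b, l−3=i, p−2=n.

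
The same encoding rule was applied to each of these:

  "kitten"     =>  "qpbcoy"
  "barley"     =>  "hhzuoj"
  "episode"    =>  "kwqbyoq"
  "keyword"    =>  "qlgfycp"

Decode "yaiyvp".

staple

In kitten: k→q is +6, i→p is +7, t→b is +8, t→c is +9 — the shift increases by 1 each position. Letter i (0-indexed) is shifted by i+6, so successive shifts are 6, 7, 8, ….
Reversing it on yaiyvp: y−6=s, a−7=t, i−8=a, y−9=p, v−10=l, p−11=e.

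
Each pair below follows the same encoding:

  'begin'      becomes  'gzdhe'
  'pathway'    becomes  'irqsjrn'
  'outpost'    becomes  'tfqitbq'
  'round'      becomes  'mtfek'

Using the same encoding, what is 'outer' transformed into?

b(1)→g(6) and e(4)→z(25) fit y≡15x+17 (mod 26); the inverse of 15 mod 26 is 7. This is an affine cipher: with a=0,…,z=25, each position x becomes (15x+17) mod 26.
For outer: o(14)→15·14+17≡19=t; u(20)→15·20+17≡5=f; t(19)→15·19+17≡16=q; e(4)→15·4+17≡25=z; r(17)→15·17+17≡12=m (all mod 26).

tfqzm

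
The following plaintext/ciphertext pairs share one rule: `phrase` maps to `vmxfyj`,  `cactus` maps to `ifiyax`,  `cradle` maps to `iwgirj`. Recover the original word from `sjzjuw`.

Shifts by position in phrase: pos 0: p→v (+6), pos 1: h→m (+5), pos 2: r→x (+6), pos 3: a→f (+5) — repeating every 2. It's a Vigenère-style cipher with numeric key [6,5]: position i shifts by key[i mod 2].
Undoing it on sjzjuw: s−6=m, j−5=e, z−6=t, j−5=e, u−6=o, w−5=r.

meteor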